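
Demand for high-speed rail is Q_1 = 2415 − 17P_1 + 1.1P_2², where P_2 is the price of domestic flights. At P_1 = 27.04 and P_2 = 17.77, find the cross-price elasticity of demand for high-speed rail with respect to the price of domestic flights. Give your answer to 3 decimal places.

0.302

At P_1 = 27.04 and P_2 = 17.77: Q_1 = 2302.670.
∂Q_1/∂P_2 = 2.2P_2 = 2.2(17.77) = 39.0940.
ε = (∂Q_1/∂P_2)(P_2/Q_1) = 39.0940 × (17.77/2302.670) ≈ 0.302.
ε > 0: substitutes.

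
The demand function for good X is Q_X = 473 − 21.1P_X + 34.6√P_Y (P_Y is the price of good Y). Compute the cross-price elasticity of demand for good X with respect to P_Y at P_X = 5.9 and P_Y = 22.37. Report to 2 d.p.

At P_X = 5.9 and P_Y = 22.37: Q_X = 512.157.
∂Q_X/∂P_Y = 34.6/(2√P_Y) = 34.6/(2√22.37) = 3.6577.
ε = (∂Q_X/∂P_Y)(P_Y/Q_X) = 3.6577 × (22.37/512.157) ≈ 0.16.
ε > 0: substitutes.

0.16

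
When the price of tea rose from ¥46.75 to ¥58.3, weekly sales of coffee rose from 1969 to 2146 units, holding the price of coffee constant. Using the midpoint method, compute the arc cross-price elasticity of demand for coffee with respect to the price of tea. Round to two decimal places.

ΔQ_A = 2146 − 1969 = 177; ΔP_B = 58.3 − 46.75 = 11.55.
Midpoints: Q̄_A = 2057.5, P̄_B = 52.52.
ε = (ΔQ_A/Q̄_A)/(ΔP_B/P̄_B) = (177/2057.5)/(11.55/52.52) ≈ 0.39.
ε > 0: coffee and tea are substitutes.

0.39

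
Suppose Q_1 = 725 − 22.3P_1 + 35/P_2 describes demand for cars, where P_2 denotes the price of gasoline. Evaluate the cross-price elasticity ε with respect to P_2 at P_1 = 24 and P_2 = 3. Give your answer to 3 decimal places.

At P_1 = 24 and P_2 = 3: Q_1 = 201.467.
∂Q_1/∂P_2 = −35/P_2² = -3.8889.
ε = (∂Q_1/∂P_2)(P_2/Q_1) = -3.8889 × (3/201.467) ≈ -0.058.

-0.058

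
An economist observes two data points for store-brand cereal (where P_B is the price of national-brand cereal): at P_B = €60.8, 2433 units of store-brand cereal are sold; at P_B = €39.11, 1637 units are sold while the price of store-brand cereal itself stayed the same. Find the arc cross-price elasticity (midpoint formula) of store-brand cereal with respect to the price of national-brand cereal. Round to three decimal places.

0.901

ΔQ_A = 1637 − 2433 = -796; ΔP_B = 39.11 − 60.8 = -21.69.
Midpoints: Q̄_A = 2035.0, P̄_B = 49.95.
ε = (ΔQ_A/Q̄_A)/(ΔP_B/P̄_B) = (-796/2035.0)/(-21.69/49.95) ≈ 0.901.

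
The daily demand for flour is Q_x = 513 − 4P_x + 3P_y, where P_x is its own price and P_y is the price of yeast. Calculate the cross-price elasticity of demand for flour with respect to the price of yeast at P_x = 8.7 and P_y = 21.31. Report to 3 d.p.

0.118

At P_x = 8.7 and P_y = 21.31: Q_x = 542.13.
∂Q_x/∂P_y = 3.
ε = (∂Q_x/∂P_y)(P_y/Q_x) = 3 × (21.31/542.13) ≈ 0.118.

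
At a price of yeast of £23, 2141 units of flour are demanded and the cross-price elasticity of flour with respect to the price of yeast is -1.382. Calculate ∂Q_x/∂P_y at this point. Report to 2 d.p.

ε = (∂Q_x/∂P_y)·(P_y/Q_x) ⇒ ∂Q_x/∂P_y = ε·Q_x/P_y = -1.382 × 2141/23 ≈ -128.65.

-128.65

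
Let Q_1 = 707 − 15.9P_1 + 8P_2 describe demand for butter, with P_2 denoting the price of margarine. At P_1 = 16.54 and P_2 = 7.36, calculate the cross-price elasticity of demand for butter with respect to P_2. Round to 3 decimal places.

0.117

At P_1 = 16.54 and P_2 = 7.36: Q_1 = 502.894.
∂Q_1/∂P_2 = 8.
ε = (∂Q_1/∂P_2)(P_2/Q_1) = 8 × (7.36/502.894) ≈ 0.117.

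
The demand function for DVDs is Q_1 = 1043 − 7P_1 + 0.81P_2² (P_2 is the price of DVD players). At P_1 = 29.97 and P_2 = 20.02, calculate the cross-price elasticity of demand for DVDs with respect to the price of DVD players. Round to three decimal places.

At P_1 = 29.97 and P_2 = 20.02: Q_1 = 1157.858.
∂Q_1/∂P_2 = 1.62P_2 = 1.62(20.02) = 32.4324.
ε = (∂Q_1/∂P_2)(P_2/Q_1) = 32.4324 × (20.02/1157.858) ≈ 0.561.

0.561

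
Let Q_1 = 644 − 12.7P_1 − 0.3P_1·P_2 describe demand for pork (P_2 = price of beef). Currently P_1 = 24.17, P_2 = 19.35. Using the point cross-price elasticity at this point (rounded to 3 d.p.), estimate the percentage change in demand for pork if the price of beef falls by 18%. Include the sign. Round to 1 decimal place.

At P_1 = 24.17, P_2 = 19.35: Q_1 = 196.734.
∂Q_1/∂P_2 = -0.3P_1 = -7.2510.
ε = (∂Q_1/∂P_2)(P_2/Q_1) = -7.2510 × 19.35/196.734 ≈ -0.713.
%ΔQ_1 ≈ ε × %ΔP_2 = -0.713 × (-18%) = 12.8%.

12.8%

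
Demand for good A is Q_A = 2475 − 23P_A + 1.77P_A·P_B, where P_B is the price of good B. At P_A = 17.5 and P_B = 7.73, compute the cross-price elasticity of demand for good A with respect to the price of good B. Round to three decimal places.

0.104

At P_A = 17.5 and P_B = 7.73: Q_A = 2311.937.
∂Q_A/∂P_B = 1.77P_A = 1.77(17.5) = 30.9750.
ε = (∂Q_A/∂P_B)(P_B/Q_A) = 30.9750 × (7.73/2311.937) ≈ 0.104.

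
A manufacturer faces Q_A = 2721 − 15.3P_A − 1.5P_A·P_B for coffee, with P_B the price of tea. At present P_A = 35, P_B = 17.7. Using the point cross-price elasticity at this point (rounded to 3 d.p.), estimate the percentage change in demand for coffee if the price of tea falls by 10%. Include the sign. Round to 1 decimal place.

7.4%

At P_A = 35, P_B = 17.7: Q_A = 1256.25.
∂Q_A/∂P_B = -1.5P_A = -52.5000.
ε = (∂Q_A/∂P_B)(P_B/Q_A) = -52.5000 × 17.7/1256.25 ≈ -0.740.
%ΔQ_A ≈ ε × %ΔP_B = -0.740 × (-10%) = 7.4%.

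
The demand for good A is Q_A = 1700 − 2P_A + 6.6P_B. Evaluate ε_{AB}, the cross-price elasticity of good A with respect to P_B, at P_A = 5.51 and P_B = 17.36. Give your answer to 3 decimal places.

At P_A = 5.51 and P_B = 17.36: Q_A = 1803.556.
∂Q_A/∂P_B = 6.6.
ε = (∂Q_A/∂P_B)(P_B/Q_A) = 6.6 × (17.36/1803.556) ≈ 0.064.

0.064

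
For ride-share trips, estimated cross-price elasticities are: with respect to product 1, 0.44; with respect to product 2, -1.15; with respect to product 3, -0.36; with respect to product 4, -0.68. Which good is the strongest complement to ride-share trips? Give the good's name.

Complements have ε < 0. The most negative value is -1.15 (product 2).

product 2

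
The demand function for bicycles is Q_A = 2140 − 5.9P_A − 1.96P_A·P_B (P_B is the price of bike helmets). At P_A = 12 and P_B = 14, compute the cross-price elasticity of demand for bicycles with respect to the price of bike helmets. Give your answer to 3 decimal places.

At P_A = 12 and P_B = 14: Q_A = 1739.92.
∂Q_A/∂P_B = -1.96P_A = -1.96(12) = -23.5200.
ε = (∂Q_A/∂P_B)(P_B/Q_A) = -23.5200 × (14/1739.92) ≈ -0.189.
ε < 0: complements.

-0.189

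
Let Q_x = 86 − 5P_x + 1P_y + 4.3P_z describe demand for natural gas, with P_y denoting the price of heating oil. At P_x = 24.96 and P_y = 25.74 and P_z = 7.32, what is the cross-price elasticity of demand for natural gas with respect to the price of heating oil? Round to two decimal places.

At P_x = 24.96 and P_y = 25.74 and P_z = 7.32: Q_x = 18.416.
∂Q_x/∂P_y = 1.
ε = (∂Q_x/∂P_y)(P_y/Q_x) = 1 × (25.74/18.416) ≈ 1.40.
Since ε > 0, natural gas and heating oil are substitutes.

1.40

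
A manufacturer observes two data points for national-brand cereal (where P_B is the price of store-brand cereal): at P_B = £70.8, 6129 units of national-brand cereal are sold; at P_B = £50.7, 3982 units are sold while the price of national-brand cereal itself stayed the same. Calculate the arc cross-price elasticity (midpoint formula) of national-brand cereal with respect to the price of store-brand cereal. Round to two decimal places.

ΔQ_A = 3982 − 6129 = -2147; ΔP_B = 50.7 − 70.8 = -20.1.
Midpoints: Q̄_A = 5055.5, P̄_B = 60.75.
ε = (ΔQ_A/Q̄_A)/(ΔP_B/P̄_B) = (-2147/5055.5)/(-20.1/60.75) ≈ 1.28.

1.28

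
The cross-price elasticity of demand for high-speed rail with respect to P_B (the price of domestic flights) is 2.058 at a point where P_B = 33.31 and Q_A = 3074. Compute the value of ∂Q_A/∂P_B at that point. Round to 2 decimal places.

189.92

ε = (∂Q_A/∂P_B)·(P_B/Q_A) ⇒ ∂Q_A/∂P_B = ε·Q_A/P_B = 2.058 × 3074/33.31 ≈ 189.92.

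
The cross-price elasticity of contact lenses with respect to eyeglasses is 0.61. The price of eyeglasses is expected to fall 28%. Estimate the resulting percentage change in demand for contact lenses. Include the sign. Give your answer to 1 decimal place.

-17.1%

%ΔQ ≈ ε × %ΔP of eyeglasses = 0.61 × (-28%) = -17.1%.
Demand for contact lenses falls by about 17.1%.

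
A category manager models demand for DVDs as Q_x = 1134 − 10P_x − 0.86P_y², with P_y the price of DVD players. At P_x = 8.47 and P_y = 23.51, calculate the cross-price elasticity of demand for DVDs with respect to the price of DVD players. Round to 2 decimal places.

-1.66

At P_x = 8.47 and P_y = 23.51: Q_x = 573.961.
∂Q_x/∂P_y = -1.72P_y = -1.72(23.51) = -40.4372.
ε = (∂Q_x/∂P_y)(P_y/Q_x) = -40.4372 × (23.51/573.961) ≈ -1.66.
ε < 0: complements.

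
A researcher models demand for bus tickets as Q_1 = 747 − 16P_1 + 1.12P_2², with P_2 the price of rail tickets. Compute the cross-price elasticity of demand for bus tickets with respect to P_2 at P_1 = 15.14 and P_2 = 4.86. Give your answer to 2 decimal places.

At P_1 = 15.14 and P_2 = 4.86: Q_1 = 531.214.
∂Q_1/∂P_2 = 2.24P_2 = 2.24(4.86) = 10.8864.
ε = (∂Q_1/∂P_2)(P_2/Q_1) = 10.8864 × (4.86/531.214) ≈ 0.10.
ε > 0: substitutes.

0.10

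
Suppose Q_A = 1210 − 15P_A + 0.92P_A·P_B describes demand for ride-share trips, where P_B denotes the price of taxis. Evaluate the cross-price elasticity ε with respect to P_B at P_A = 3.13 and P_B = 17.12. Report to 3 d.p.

At P_A = 3.13 and P_B = 17.12: Q_A = 1212.349.
∂Q_A/∂P_B = 0.92P_A = 0.92(3.13) = 2.8796.
ε = (∂Q_A/∂P_B)(P_B/Q_A) = 2.8796 × (17.12/1212.349) ≈ 0.041.

0.041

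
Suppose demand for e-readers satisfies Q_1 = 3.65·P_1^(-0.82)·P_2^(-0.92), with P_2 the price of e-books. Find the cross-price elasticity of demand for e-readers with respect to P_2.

-0.92

In a log-linear (constant-elasticity) demand function, the coefficient on the exponent of P_2 is the cross-price elasticity.
ε = -0.92. Negative, so e-readers and e-books are complements.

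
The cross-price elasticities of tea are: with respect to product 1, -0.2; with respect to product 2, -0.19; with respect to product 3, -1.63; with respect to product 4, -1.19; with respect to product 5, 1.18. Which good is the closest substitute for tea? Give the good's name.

Substitutes have ε > 0. Among the positive values, 1.18 (product 5) is largest.

product 5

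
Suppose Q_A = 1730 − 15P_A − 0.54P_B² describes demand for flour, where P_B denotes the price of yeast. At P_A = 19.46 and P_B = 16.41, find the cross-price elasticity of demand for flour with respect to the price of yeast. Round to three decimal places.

At P_A = 19.46 and P_B = 16.41: Q_A = 1292.684.
∂Q_A/∂P_B = -1.08P_B = -1.08(16.41) = -17.7228.
ε = (∂Q_A/∂P_B)(P_B/Q_A) = -17.7228 × (16.41/1292.684) ≈ -0.225.
ε < 0: complements.

-0.225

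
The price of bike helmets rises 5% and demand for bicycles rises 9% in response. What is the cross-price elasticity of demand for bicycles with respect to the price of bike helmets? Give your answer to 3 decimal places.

1.800

ε = (%ΔQ of bicycles) / (%ΔP of bike helmets) = (9%) / (5%) ≈ 1.800.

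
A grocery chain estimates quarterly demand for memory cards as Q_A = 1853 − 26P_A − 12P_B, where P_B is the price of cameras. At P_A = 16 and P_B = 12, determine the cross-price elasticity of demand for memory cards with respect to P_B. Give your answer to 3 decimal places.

-0.111

At P_A = 16 and P_B = 12: Q_A = 1293.
∂Q_A/∂P_B = -12.
ε = (∂Q_A/∂P_B)(P_B/Q_A) = -12 × (12/1293) ≈ -0.111.
Since ε < 0, memory cards and cameras are complements.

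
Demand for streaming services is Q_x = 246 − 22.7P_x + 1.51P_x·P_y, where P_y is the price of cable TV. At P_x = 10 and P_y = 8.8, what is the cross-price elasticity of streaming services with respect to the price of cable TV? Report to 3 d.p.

At P_x = 10 and P_y = 8.8: Q_x = 151.88.
∂Q_x/∂P_y = 1.51P_x = 1.51(10) = 15.1000.
ε = (∂Q_x/∂P_y)(P_y/Q_x) = 15.1000 × (8.8/151.88) ≈ 0.875.

0.875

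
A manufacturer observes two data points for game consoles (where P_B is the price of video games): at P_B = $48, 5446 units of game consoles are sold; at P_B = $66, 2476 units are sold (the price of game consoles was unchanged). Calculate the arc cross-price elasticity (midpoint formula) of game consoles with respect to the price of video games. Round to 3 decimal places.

-2.374

ΔQ_A = 2476 − 5446 = -2970; ΔP_B = 66 − 48 = 18.
Midpoints: Q̄_A = 3961.0, P̄_B = 57.00.
ε = (ΔQ_A/Q̄_A)/(ΔP_B/P̄_B) = (-2970/3961.0)/(18/57.00) ≈ -2.374.
ε < 0: game consoles and video games are complements.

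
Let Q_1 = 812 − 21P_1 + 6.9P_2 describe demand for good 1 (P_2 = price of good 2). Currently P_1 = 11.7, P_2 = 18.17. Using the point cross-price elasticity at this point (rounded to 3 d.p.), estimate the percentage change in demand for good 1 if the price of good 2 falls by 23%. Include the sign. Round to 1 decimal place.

-4.2%

At P_1 = 11.7, P_2 = 18.17: Q_1 = 691.673.
∂Q_1/∂P_2 = 6.9.
ε = (∂Q_1/∂P_2)(P_2/Q_1) = 6.9000 × 18.17/691.673 ≈ 0.181.
%ΔQ_1 ≈ ε × %ΔP_2 = 0.181 × (-23%) = -4.2%.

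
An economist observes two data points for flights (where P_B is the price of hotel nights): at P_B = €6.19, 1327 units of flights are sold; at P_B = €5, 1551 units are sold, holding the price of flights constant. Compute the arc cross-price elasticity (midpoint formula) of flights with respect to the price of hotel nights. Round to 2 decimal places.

-0.73

ΔQ_A = 1551 − 1327 = 224; ΔP_B = 5 − 6.19 = -1.19.
Midpoints: Q̄_A = 1439.0, P̄_B = 5.60.
ε = (ΔQ_A/Q̄_A)/(ΔP_B/P̄_B) = (224/1439.0)/(-1.19/5.60) ≈ -0.73.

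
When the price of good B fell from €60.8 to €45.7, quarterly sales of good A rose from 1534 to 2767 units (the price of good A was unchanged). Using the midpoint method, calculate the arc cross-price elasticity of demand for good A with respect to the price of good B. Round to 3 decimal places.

-2.022

ΔQ_A = 2767 − 1534 = 1233; ΔP_B = 45.7 − 60.8 = -15.1.
Midpoints: Q̄_A = 2150.5, P̄_B = 53.25.
ε = (ΔQ_A/Q̄_A)/(ΔP_B/P̄_B) = (1233/2150.5)/(-15.1/53.25) ≈ -2.022.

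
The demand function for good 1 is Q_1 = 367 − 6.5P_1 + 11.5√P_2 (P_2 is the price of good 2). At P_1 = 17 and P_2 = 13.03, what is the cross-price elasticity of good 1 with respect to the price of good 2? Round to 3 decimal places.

At P_1 = 17 and P_2 = 13.03: Q_1 = 298.012.
∂Q_1/∂P_2 = 11.5/(2√P_2) = 11.5/(2√13.03) = 1.5929.
ε = (∂Q_1/∂P_2)(P_2/Q_1) = 1.5929 × (13.03/298.012) ≈ 0.070.
ε > 0: substitutes.

0.070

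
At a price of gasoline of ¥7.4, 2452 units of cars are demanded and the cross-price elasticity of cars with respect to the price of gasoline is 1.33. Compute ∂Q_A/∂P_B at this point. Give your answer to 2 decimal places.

ε = (∂Q_A/∂P_B)·(P_B/Q_A) ⇒ ∂Q_A/∂P_B = ε·Q_A/P_B = 1.33 × 2452/7.4 ≈ 440.70.

440.70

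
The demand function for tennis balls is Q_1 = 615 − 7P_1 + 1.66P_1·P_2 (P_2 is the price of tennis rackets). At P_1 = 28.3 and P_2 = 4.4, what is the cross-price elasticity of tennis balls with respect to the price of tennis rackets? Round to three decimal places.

At P_1 = 28.3 and P_2 = 4.4: Q_1 = 623.603.
∂Q_1/∂P_2 = 1.66P_1 = 1.66(28.3) = 46.9780.
ε = (∂Q_1/∂P_2)(P_2/Q_1) = 46.9780 × (4.4/623.603) ≈ 0.331.

0.331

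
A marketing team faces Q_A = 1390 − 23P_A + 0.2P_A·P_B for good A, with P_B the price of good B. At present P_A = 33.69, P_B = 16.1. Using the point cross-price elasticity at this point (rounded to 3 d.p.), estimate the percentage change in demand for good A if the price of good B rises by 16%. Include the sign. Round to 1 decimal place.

2.4%

At P_A = 33.69, P_B = 16.1: Q_A = 723.612.
∂Q_A/∂P_B = 0.2P_A = 6.7380.
ε = (∂Q_A/∂P_B)(P_B/Q_A) = 6.7380 × 16.1/723.612 ≈ 0.150.
%ΔQ_A ≈ ε × %ΔP_B = 0.150 × (16%) = 2.4%.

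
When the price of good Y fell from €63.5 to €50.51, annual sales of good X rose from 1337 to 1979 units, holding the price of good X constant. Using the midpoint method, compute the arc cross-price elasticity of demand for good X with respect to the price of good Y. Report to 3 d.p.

-1.699

ΔQ_X = 1979 − 1337 = 642; ΔP_Y = 50.51 − 63.5 = -12.99.
Midpoints: Q̄_X = 1658.0, P̄_Y = 57.00.
ε = (ΔQ_X/Q̄_X)/(ΔP_Y/P̄_Y) = (642/1658.0)/(-12.99/57.00) ≈ -1.699.
ε < 0: good X and good Y are complements.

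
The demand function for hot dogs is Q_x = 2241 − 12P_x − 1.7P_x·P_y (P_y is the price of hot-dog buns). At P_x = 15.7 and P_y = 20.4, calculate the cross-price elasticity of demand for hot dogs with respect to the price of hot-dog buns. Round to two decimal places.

-0.36

At P_x = 15.7 and P_y = 20.4: Q_x = 1508.124.
∂Q_x/∂P_y = -1.7P_x = -1.7(15.7) = -26.6900.
ε = (∂Q_x/∂P_y)(P_y/Q_x) = -26.6900 × (20.4/1508.124) ≈ -0.36.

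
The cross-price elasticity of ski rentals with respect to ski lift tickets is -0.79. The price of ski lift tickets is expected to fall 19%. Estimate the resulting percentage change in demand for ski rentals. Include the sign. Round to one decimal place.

%ΔQ ≈ ε × %ΔP of ski lift tickets = -0.79 × (-19%) = 15.0%.

15.0%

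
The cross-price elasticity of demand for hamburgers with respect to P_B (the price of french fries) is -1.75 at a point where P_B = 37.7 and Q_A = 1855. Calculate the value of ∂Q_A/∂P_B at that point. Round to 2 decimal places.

-86.11

ε = (∂Q_A/∂P_B)·(P_B/Q_A) ⇒ ∂Q_A/∂P_B = ε·Q_A/P_B = -1.75 × 1855/37.7 ≈ -86.11.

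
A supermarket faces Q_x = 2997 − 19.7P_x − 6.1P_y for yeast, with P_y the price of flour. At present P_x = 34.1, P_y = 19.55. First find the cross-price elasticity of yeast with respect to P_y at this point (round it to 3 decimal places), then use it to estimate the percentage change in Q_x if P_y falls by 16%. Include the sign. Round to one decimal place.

At P_x = 34.1, P_y = 19.55: Q_x = 2205.975.
∂Q_x/∂P_y = -6.1.
ε = (∂Q_x/∂P_y)(P_y/Q_x) = -6.1000 × 19.55/2205.975 ≈ -0.054.
%ΔQ_x ≈ ε × %ΔP_y = -0.054 × (-16%) = 0.9%.

0.9%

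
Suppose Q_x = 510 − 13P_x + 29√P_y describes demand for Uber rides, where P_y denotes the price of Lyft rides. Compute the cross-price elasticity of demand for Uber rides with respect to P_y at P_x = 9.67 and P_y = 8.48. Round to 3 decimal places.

0.090

At P_x = 9.67 and P_y = 8.48: Q_x = 468.739.
∂Q_x/∂P_y = 29/(2√P_y) = 29/(2√8.48) = 4.9793.
ε = (∂Q_x/∂P_y)(P_y/Q_x) = 4.9793 × (8.48/468.739) ≈ 0.090.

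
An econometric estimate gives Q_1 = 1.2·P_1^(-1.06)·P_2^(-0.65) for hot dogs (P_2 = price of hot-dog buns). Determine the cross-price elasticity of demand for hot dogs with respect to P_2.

In a log-linear (constant-elasticity) demand function, the coefficient on the exponent of P_2 is the cross-price elasticity.
ε = -0.65. Negative, so hot dogs and hot-dog buns are complements.

-0.65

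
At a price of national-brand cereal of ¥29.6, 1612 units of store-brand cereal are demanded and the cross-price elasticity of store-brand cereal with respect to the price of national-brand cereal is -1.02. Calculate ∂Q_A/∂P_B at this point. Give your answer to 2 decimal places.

ε = (∂Q_A/∂P_B)·(P_B/Q_A) ⇒ ∂Q_A/∂P_B = ε·Q_A/P_B = -1.02 × 1612/29.6 ≈ -55.55.

-55.55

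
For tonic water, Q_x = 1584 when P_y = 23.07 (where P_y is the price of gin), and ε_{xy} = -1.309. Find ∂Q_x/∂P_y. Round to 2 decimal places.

-89.88

ε = (∂Q_x/∂P_y)·(P_y/Q_x) ⇒ ∂Q_x/∂P_y = ε·Q_x/P_y = -1.309 × 1584/23.07 ≈ -89.88.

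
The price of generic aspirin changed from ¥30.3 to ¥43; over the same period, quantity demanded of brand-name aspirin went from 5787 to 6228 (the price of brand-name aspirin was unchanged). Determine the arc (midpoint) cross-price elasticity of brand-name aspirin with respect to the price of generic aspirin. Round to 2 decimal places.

0.21

ΔQ_A = 6228 − 5787 = 441; ΔP_B = 43 − 30.3 = 12.7.
Midpoints: Q̄_A = 6007.5, P̄_B = 36.65.
ε = (ΔQ_A/Q̄_A)/(ΔP_B/P̄_B) = (441/6007.5)/(12.7/36.65) ≈ 0.21.
ε > 0: brand-name aspirin and generic aspirin are substitutes.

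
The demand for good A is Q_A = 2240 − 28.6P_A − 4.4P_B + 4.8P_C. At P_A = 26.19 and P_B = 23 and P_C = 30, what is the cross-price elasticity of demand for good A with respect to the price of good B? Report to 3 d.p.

-0.066

At P_A = 26.19 and P_B = 23 and P_C = 30: Q_A = 1533.766.
∂Q_A/∂P_B = -4.4.
ε = (∂Q_A/∂P_B)(P_B/Q_A) = -4.4 × (23/1533.766) ≈ -0.066.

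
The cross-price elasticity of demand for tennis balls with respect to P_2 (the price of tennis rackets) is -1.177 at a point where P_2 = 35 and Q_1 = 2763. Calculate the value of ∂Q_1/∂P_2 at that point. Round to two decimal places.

ε = (∂Q_1/∂P_2)·(P_2/Q_1) ⇒ ∂Q_1/∂P_2 = ε·Q_1/P_2 = -1.177 × 2763/35 ≈ -92.92.

-92.92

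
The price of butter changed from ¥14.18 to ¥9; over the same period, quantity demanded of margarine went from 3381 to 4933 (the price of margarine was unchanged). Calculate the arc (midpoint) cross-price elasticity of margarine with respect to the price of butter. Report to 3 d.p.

-0.835

ΔQ_A = 4933 − 3381 = 1552; ΔP_B = 9 − 14.18 = -5.18.
Midpoints: Q̄_A = 4157.0, P̄_B = 11.59.
ε = (ΔQ_A/Q̄_A)/(ΔP_B/P̄_B) = (1552/4157.0)/(-5.18/11.59) ≈ -0.835.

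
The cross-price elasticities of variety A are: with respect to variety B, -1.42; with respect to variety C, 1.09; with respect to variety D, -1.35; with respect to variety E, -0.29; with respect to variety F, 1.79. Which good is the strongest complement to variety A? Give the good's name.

variety B

Complements have ε < 0. The most negative value is -1.42 (variety B).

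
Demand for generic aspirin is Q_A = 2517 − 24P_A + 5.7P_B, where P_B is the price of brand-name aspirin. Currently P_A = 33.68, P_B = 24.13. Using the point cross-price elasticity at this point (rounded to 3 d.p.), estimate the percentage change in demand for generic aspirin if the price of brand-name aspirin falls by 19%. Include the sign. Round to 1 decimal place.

At P_A = 33.68, P_B = 24.13: Q_A = 1846.221.
∂Q_A/∂P_B = 5.7.
ε = (∂Q_A/∂P_B)(P_B/Q_A) = 5.7000 × 24.13/1846.221 ≈ 0.074.
%ΔQ_A ≈ ε × %ΔP_B = 0.074 × (-19%) = -1.4%.

-1.4%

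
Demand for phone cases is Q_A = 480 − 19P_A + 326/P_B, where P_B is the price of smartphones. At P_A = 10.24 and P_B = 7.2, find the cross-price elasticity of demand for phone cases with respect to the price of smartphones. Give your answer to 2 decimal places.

At P_A = 10.24 and P_B = 7.2: Q_A = 330.718.
∂Q_A/∂P_B = −326/P_B² = -6.2886.
ε = (∂Q_A/∂P_B)(P_B/Q_A) = -6.2886 × (7.2/330.718) ≈ -0.14.

-0.14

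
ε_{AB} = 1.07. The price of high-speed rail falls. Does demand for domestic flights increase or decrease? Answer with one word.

ε > 0 and the price of high-speed rail falls, so the quantity of domestic flights moves in the same direction: it decreases.

decrease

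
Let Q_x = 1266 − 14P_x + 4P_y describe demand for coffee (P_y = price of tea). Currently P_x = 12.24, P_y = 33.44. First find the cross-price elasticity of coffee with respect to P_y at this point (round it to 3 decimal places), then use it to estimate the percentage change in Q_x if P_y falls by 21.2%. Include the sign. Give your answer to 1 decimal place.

-2.3%

At P_x = 12.24, P_y = 33.44: Q_x = 1228.4.
∂Q_x/∂P_y = 4.
ε = (∂Q_x/∂P_y)(P_y/Q_x) = 4.0000 × 33.44/1228.4 ≈ 0.109.
%ΔQ_x ≈ ε × %ΔP_y = 0.109 × (-21.2%) = -2.3%.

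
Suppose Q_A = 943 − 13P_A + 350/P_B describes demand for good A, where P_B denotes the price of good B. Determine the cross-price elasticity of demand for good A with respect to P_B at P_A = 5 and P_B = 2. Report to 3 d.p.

At P_A = 5 and P_B = 2: Q_A = 1053.
∂Q_A/∂P_B = −350/P_B² = -87.5000.
ε = (∂Q_A/∂P_B)(P_B/Q_A) = -87.5000 × (2/1053) ≈ -0.166.

-0.166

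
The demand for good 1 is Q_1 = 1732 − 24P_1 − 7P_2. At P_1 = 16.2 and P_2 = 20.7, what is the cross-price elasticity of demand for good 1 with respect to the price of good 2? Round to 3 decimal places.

-0.121

At P_1 = 16.2 and P_2 = 20.7: Q_1 = 1198.3.
∂Q_1/∂P_2 = -7.
ε = (∂Q_1/∂P_2)(P_2/Q_1) = -7 × (20.7/1198.3) ≈ -0.121.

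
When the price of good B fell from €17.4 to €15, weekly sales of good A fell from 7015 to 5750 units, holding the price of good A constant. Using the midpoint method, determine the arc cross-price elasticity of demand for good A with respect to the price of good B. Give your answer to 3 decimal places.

1.338

ΔQ_A = 5750 − 7015 = -1265; ΔP_B = 15 − 17.4 = -2.4.
Midpoints: Q̄_A = 6382.5, P̄_B = 16.20.
ε = (ΔQ_A/Q̄_A)/(ΔP_B/P̄_B) = (-1265/6382.5)/(-2.4/16.20) ≈ 1.338.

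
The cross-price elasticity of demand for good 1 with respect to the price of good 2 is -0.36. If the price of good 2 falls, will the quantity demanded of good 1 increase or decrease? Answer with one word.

ε < 0 and the price of good 2 falls, so the quantity of good 1 moves in the opposite direction: it increases.

increase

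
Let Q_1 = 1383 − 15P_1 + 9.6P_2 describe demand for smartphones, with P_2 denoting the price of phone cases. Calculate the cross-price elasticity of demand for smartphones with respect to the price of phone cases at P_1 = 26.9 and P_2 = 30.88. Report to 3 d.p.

0.232

At P_1 = 26.9 and P_2 = 30.88: Q_1 = 1275.948.
∂Q_1/∂P_2 = 9.6.
ε = (∂Q_1/∂P_2)(P_2/Q_1) = 9.6 × (30.88/1275.948) ≈ 0.232.
Since ε > 0, smartphones and phone cases are substitutes.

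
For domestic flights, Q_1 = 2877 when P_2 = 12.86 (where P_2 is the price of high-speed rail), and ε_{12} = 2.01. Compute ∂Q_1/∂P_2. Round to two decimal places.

ε = (∂Q_1/∂P_2)·(P_2/Q_1) ⇒ ∂Q_1/∂P_2 = ε·Q_1/P_2 = 2.01 × 2877/12.86 ≈ 449.67.

449.67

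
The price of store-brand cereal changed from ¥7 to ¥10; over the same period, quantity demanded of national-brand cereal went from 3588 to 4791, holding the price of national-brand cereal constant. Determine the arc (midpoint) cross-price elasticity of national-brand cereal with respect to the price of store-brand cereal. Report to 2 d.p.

ΔQ_A = 4791 − 3588 = 1203; ΔP_B = 10 − 7 = 3.
Midpoints: Q̄_A = 4189.5, P̄_B = 8.50.
ε = (ΔQ_A/Q̄_A)/(ΔP_B/P̄_B) = (1203/4189.5)/(3/8.50) ≈ 0.81.

0.81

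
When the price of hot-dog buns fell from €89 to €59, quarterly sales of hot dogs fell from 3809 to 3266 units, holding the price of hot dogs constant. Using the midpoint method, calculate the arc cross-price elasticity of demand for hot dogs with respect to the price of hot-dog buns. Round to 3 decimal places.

ΔQ_A = 3266 − 3809 = -543; ΔP_B = 59 − 89 = -30.
Midpoints: Q̄_A = 3537.5, P̄_B = 74.00.
ε = (ΔQ_A/Q̄_A)/(ΔP_B/P̄_B) = (-543/3537.5)/(-30/74.00) ≈ 0.379.
ε > 0: hot dogs and hot-dog buns are substitutes.

0.379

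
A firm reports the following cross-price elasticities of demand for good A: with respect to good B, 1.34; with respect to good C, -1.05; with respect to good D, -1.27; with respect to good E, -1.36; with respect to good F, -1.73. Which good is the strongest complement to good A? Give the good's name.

Complements have ε < 0. The most negative value is -1.73 (good F).

good F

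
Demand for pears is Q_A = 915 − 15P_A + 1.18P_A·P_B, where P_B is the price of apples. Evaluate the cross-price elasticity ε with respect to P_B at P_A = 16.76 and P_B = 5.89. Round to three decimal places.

At P_A = 16.76 and P_B = 5.89: Q_A = 780.085.
∂Q_A/∂P_B = 1.18P_A = 1.18(16.76) = 19.7768.
ε = (∂Q_A/∂P_B)(P_B/Q_A) = 19.7768 × (5.89/780.085) ≈ 0.149.

0.149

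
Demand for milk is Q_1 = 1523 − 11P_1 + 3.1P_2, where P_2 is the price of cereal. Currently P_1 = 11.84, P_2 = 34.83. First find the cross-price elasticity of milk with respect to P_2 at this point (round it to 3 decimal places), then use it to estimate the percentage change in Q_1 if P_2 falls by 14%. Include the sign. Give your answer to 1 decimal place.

-1.0%

At P_1 = 11.84, P_2 = 34.83: Q_1 = 1500.733.
∂Q_1/∂P_2 = 3.1.
ε = (∂Q_1/∂P_2)(P_2/Q_1) = 3.1000 × 34.83/1500.733 ≈ 0.072.
%ΔQ_1 ≈ ε × %ΔP_2 = 0.072 × (-14%) = -1.0%.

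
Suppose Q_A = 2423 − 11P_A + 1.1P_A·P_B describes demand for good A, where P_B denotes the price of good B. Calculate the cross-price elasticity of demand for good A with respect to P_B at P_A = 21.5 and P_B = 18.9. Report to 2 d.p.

0.17

At P_A = 21.5 and P_B = 18.9: Q_A = 2633.485.
∂Q_A/∂P_B = 1.1P_A = 1.1(21.5) = 23.6500.
ε = (∂Q_A/∂P_B)(P_B/Q_A) = 23.6500 × (18.9/2633.485) ≈ 0.17.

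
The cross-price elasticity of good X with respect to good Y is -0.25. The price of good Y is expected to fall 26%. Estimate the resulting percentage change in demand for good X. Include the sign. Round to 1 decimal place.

%ΔQ ≈ ε × %ΔP of good Y = -0.25 × (-26%) = 6.5%.

6.5%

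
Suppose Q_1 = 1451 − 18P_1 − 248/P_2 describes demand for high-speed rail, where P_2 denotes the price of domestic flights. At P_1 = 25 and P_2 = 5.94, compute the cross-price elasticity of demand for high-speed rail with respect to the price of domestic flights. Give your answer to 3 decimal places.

At P_1 = 25 and P_2 = 5.94: Q_1 = 959.249.
∂Q_1/∂P_2 = 248/P_2² = 7.0288.
ε = (∂Q_1/∂P_2)(P_2/Q_1) = 7.0288 × (5.94/959.249) ≈ 0.044.

0.044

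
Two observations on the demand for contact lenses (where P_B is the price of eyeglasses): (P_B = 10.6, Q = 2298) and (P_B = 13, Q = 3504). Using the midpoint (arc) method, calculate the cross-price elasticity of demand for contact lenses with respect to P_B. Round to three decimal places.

ΔQ_A = 3504 − 2298 = 1206; ΔP_B = 13 − 10.6 = 2.4.
Midpoints: Q̄_A = 2901.0, P̄_B = 11.80.
ε = (ΔQ_A/Q̄_A)/(ΔP_B/P̄_B) = (1206/2901.0)/(2.4/11.80) ≈ 2.044.

2.044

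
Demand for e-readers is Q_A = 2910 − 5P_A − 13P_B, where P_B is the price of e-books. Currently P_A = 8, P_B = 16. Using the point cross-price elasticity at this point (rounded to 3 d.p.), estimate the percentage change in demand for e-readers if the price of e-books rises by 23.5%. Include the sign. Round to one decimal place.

-1.8%

At P_A = 8, P_B = 16: Q_A = 2662.
∂Q_A/∂P_B = -13.
ε = (∂Q_A/∂P_B)(P_B/Q_A) = -13.0000 × 16/2662 ≈ -0.078.
%ΔQ_A ≈ ε × %ΔP_B = -0.078 × (23.5%) = -1.8%.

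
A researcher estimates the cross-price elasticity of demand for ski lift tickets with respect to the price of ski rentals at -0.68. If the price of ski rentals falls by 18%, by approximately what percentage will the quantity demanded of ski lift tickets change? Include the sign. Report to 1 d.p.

%ΔQ ≈ ε × %ΔP of ski rentals = -0.68 × (-18%) = 12.2%.

12.2%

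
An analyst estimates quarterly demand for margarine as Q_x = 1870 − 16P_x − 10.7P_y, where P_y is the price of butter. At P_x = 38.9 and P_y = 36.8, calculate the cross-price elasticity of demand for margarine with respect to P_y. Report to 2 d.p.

-0.46

At P_x = 38.9 and P_y = 36.8: Q_x = 853.84.
∂Q_x/∂P_y = -10.7.
ε = (∂Q_x/∂P_y)(P_y/Q_x) = -10.7 × (36.8/853.84) ≈ -0.46.
Since ε < 0, margarine and butter are complements.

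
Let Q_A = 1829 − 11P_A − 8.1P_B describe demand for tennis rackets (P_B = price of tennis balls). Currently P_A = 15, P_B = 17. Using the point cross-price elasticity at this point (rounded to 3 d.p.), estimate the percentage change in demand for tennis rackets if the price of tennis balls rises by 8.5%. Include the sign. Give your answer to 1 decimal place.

At P_A = 15, P_B = 17: Q_A = 1526.3.
∂Q_A/∂P_B = -8.1.
ε = (∂Q_A/∂P_B)(P_B/Q_A) = -8.1000 × 17/1526.3 ≈ -0.090.
%ΔQ_A ≈ ε × %ΔP_B = -0.090 × (8.5%) = -0.8%.

-0.8%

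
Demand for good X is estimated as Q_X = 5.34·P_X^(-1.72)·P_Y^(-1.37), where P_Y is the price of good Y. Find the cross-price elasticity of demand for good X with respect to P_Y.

-1.37

In a log-linear (constant-elasticity) demand function, the coefficient on the exponent of P_Y is the cross-price elasticity.
ε = -1.37. Negative, so good X and good Y are complements.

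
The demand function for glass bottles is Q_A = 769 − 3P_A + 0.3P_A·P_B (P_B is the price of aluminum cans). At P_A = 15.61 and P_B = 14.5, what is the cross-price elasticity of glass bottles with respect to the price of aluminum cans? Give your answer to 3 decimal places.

At P_A = 15.61 and P_B = 14.5: Q_A = 790.073.
∂Q_A/∂P_B = 0.3P_A = 0.3(15.61) = 4.6830.
ε = (∂Q_A/∂P_B)(P_B/Q_A) = 4.6830 × (14.5/790.073) ≈ 0.086.

0.086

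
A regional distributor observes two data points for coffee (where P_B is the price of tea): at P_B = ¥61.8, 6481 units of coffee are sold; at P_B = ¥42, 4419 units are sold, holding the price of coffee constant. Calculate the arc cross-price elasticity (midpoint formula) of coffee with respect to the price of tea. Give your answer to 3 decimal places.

0.992

ΔQ_A = 4419 − 6481 = -2062; ΔP_B = 42 − 61.8 = -19.8.
Midpoints: Q̄_A = 5450.0, P̄_B = 51.90.
ε = (ΔQ_A/Q̄_A)/(ΔP_B/P̄_B) = (-2062/5450.0)/(-19.8/51.90) ≈ 0.992.
ε > 0: coffee and tea are substitutes.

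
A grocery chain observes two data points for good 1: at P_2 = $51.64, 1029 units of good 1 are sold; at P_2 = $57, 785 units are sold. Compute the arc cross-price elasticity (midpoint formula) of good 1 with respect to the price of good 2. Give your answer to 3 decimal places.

-2.726

ΔQ_1 = 785 − 1029 = -244; ΔP_2 = 57 − 51.64 = 5.36.
Midpoints: Q̄_1 = 907.0, P̄_2 = 54.32.
ε = (ΔQ_1/Q̄_1)/(ΔP_2/P̄_2) = (-244/907.0)/(5.36/54.32) ≈ -2.726.
ε < 0: good 1 and good 2 are complements.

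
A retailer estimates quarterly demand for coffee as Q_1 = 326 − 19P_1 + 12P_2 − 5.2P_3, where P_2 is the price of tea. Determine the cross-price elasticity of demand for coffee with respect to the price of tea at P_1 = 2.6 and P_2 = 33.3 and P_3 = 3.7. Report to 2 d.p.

At P_1 = 2.6 and P_2 = 33.3 and P_3 = 3.7: Q_1 = 656.96.
∂Q_1/∂P_2 = 12.
ε = (∂Q_1/∂P_2)(P_2/Q_1) = 12 × (33.3/656.96) ≈ 0.61.
Since ε > 0, coffee and tea are substitutes.

0.61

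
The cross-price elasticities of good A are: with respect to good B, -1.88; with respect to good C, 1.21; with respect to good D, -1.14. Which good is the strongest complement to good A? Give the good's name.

good B

Complements have ε < 0. The most negative value is -1.88 (good B).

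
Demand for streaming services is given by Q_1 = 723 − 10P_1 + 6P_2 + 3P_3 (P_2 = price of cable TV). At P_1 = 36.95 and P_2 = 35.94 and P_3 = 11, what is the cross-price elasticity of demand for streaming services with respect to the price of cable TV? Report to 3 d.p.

At P_1 = 36.95 and P_2 = 35.94 and P_3 = 11: Q_1 = 602.14.
∂Q_1/∂P_2 = 6.
ε = (∂Q_1/∂P_2)(P_2/Q_1) = 6 × (35.94/602.14) ≈ 0.358.
Since ε > 0, streaming services and cable TV are substitutes.

0.358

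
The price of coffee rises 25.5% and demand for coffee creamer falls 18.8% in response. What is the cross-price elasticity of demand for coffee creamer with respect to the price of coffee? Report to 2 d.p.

ε = (%ΔQ of coffee creamer) / (%ΔP of coffee) = (-18.8%) / (25.5%) ≈ -0.74.

-0.74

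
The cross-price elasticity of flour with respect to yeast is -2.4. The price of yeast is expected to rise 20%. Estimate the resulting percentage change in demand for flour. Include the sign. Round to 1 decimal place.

-48.0%

%ΔQ ≈ ε × %ΔP of yeast = -2.4 × (20%) = -48.0%.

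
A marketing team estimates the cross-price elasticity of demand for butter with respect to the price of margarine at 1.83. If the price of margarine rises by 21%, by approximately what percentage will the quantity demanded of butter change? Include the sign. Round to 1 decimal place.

%ΔQ ≈ ε × %ΔP of margarine = 1.83 × (21%) = 38.4%.
Demand for butter rises by about 38.4%.

38.4%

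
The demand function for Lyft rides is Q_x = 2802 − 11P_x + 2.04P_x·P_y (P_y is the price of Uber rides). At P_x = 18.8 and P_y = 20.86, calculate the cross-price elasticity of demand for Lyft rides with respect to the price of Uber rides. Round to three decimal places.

0.236

At P_x = 18.8 and P_y = 20.86: Q_x = 3395.223.
∂Q_x/∂P_y = 2.04P_x = 2.04(18.8) = 38.3520.
ε = (∂Q_x/∂P_y)(P_y/Q_x) = 38.3520 × (20.86/3395.223) ≈ 0.236.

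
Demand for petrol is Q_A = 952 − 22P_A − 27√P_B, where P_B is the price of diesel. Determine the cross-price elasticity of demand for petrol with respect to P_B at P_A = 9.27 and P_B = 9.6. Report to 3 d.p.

-0.063

At P_A = 9.27 and P_B = 9.6: Q_A = 664.404.
∂Q_A/∂P_B = -27/(2√P_B) = -27/(2√9.6) = -4.3571.
ε = (∂Q_A/∂P_B)(P_B/Q_A) = -4.3571 × (9.6/664.404) ≈ -0.063.
ε < 0: complements.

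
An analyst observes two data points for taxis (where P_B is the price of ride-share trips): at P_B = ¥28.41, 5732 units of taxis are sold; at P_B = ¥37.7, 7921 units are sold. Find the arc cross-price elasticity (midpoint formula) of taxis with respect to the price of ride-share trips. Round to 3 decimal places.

ΔQ_A = 7921 − 5732 = 2189; ΔP_B = 37.7 − 28.41 = 9.29.
Midpoints: Q̄_A = 6826.5, P̄_B = 33.05.
ε = (ΔQ_A/Q̄_A)/(ΔP_B/P̄_B) = (2189/6826.5)/(9.29/33.05) ≈ 1.141.

1.141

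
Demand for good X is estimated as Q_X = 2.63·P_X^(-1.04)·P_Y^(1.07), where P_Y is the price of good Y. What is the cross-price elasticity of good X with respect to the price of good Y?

In a log-linear (constant-elasticity) demand function, the coefficient on the exponent of P_Y is the cross-price elasticity.
ε = 1.07. Positive, so good X and good Y are substitutes.

1.07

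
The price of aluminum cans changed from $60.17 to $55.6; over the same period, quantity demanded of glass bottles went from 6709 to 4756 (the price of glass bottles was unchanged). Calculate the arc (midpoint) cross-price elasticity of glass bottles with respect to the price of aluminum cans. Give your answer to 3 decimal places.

ΔQ_A = 4756 − 6709 = -1953; ΔP_B = 55.6 − 60.17 = -4.57.
Midpoints: Q̄_A = 5732.5, P̄_B = 57.89.
ε = (ΔQ_A/Q̄_A)/(ΔP_B/P̄_B) = (-1953/5732.5)/(-4.57/57.89) ≈ 4.315.
ε > 0: glass bottles and aluminum cans are substitutes.

4.315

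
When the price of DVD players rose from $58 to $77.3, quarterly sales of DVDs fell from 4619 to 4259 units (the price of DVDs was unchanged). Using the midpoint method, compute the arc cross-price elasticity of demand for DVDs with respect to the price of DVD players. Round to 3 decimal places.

ΔQ_A = 4259 − 4619 = -360; ΔP_B = 77.3 − 58 = 19.3.
Midpoints: Q̄_A = 4439.0, P̄_B = 67.65.
ε = (ΔQ_A/Q̄_A)/(ΔP_B/P̄_B) = (-360/4439.0)/(19.3/67.65) ≈ -0.284.
ε < 0: DVDs and DVD players are complements.

-0.284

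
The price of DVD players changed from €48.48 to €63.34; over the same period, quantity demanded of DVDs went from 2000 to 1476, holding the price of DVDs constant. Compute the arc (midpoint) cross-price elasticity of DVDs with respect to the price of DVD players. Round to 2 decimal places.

-1.13

ΔQ_A = 1476 − 2000 = -524; ΔP_B = 63.34 − 48.48 = 14.86.
Midpoints: Q̄_A = 1738.0, P̄_B = 55.91.
ε = (ΔQ_A/Q̄_A)/(ΔP_B/P̄_B) = (-524/1738.0)/(14.86/55.91) ≈ -1.13.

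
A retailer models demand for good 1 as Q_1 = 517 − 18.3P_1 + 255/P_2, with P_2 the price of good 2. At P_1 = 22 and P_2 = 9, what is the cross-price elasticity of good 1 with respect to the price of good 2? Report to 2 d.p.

-0.20

At P_1 = 22 and P_2 = 9: Q_1 = 142.733.
∂Q_1/∂P_2 = −255/P_2² = -3.1481.
ε = (∂Q_1/∂P_2)(P_2/Q_1) = -3.1481 × (9/142.733) ≈ -0.20.
ε < 0: complements.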